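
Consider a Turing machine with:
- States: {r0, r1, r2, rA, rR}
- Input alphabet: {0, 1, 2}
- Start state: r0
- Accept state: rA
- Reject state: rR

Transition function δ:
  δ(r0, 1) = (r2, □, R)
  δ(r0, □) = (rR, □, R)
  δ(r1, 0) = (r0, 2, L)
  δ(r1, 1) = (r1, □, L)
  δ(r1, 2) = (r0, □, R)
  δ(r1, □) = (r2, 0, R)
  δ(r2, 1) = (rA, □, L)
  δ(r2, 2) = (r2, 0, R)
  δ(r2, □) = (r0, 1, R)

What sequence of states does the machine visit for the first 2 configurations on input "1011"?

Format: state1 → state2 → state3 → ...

Execution trace:
Initial: [r0]1011
Step 1: δ(r0, 1) = (r2, □, R) → □[r2]011

No transition is defined for δ(r2, 0). By convention the machine halts and rejects.

State sequence: r0 → r2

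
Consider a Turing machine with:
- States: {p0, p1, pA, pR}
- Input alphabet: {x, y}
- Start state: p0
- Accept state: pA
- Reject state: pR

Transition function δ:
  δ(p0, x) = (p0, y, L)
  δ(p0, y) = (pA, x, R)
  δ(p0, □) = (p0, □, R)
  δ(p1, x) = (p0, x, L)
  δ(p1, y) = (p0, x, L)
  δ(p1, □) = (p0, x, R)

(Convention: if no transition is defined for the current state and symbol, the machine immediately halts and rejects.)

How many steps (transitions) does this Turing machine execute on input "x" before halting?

Execution trace:
Initial: [p0]x
Step 1: δ(p0, x) = (p0, y, L) → [p0]□y
Step 2: δ(p0, □) = (p0, □, R) → □[p0]y
Step 3: δ(p0, y) = (pA, x, R) → □x[pA]□

The machine reaches the accept state pA and halts.

The machine executed 3 steps before halting.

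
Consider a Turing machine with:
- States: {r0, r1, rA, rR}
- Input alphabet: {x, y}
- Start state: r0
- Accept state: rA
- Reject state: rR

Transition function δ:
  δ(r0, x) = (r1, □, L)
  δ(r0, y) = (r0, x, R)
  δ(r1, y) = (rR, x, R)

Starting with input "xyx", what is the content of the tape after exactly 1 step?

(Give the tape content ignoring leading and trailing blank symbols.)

Execution trace:
Initial: [r0]xyx
Step 1: δ(r0, x) = (r1, □, L) → [r1]□□yx

No transition is defined for δ(r1, □). By convention the machine halts and rejects.

After 1 step, the tape (ignoring leading/trailing blanks) is: yx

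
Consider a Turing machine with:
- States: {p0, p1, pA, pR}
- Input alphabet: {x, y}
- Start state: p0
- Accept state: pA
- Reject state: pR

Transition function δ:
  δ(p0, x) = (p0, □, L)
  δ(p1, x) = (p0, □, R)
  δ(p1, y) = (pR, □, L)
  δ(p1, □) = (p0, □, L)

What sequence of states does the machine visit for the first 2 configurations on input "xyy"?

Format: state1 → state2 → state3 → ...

Execution trace:
Initial: [p0]xyy
Step 1: δ(p0, x) = (p0, □, L) → [p0]□□yy

No transition is defined for δ(p0, □). By convention the machine halts and rejects.

State sequence: p0 → p0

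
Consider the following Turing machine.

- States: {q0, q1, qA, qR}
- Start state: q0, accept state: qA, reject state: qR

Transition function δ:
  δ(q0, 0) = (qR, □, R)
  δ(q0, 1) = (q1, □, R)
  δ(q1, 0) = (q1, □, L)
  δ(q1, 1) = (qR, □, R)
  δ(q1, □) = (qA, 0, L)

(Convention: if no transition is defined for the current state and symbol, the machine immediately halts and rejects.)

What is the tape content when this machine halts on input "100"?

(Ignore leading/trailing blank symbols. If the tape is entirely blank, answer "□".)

Execution trace:
Initial: [q0]100
Step 1: δ(q0, 1) = (q1, □, R) → □[q1]00
Step 2: δ(q1, 0) = (q1, □, L) → [q1]□□0
Step 3: δ(q1, □) = (qA, 0, L) → [qA]□0□0

The machine reaches the accept state qA and halts.

Final tape (ignoring leading/trailing blanks): 0□0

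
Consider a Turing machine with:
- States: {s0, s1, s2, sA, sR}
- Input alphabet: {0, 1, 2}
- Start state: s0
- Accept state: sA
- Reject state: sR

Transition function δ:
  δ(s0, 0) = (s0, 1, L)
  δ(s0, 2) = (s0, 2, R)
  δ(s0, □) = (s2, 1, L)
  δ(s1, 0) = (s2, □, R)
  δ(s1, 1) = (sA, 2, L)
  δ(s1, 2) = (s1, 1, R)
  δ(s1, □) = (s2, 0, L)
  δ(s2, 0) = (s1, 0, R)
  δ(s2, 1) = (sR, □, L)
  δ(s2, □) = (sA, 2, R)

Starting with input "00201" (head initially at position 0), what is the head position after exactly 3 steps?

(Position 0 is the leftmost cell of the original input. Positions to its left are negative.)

Execution trace (head position shown):
Step 0: [s0]00201  (head at position 0)
Step 1: move left → [s0]□10201  (head at position -1)
Step 2: move left → [s2]□110201  (head at position -2)
Step 3: move right → 2[sA]110201  (head at position -1)

After 3 steps, the head is at position -1.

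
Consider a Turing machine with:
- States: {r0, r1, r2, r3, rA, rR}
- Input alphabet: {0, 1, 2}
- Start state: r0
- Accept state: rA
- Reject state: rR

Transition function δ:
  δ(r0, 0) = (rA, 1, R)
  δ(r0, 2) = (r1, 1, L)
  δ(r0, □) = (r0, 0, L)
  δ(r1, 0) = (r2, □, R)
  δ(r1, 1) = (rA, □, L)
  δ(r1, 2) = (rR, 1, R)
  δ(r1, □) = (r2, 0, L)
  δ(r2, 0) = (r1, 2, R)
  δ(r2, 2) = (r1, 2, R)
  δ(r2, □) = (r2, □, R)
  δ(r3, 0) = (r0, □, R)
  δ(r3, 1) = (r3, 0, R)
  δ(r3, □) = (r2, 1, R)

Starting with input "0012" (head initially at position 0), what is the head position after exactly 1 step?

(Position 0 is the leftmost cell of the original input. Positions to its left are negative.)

Execution trace (head position shown):
Step 0: [r0]0012  (head at position 0)
Step 1: move right → 1[rA]012  (head at position 1)

After 1 step, the head is at position 1.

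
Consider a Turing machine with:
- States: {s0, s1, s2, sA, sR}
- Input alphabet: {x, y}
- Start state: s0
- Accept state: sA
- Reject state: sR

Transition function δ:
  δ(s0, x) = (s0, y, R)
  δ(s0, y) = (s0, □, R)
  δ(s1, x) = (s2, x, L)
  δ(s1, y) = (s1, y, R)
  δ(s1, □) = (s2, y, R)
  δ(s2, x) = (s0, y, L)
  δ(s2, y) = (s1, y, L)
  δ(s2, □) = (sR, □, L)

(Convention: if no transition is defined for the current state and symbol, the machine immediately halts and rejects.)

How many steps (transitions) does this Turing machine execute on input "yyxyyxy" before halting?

Execution trace:
Initial: [s0]yyxyyxy
Step 1: δ(s0, y) = (s0, □, R) → □[s0]yxyyxy
Step 2: δ(s0, y) = (s0, □, R) → □□[s0]xyyxy
Step 3: δ(s0, x) = (s0, y, R) → □□y[s0]yyxy
Step 4: δ(s0, y) = (s0, □, R) → □□y□[s0]yxy
Step 5: δ(s0, y) = (s0, □, R) → □□y□□[s0]xy
Step 6: δ(s0, x) = (s0, y, R) → □□y□□y[s0]y
Step 7: δ(s0, y) = (s0, □, R) → □□y□□y□[s0]□

No transition is defined for δ(s0, □). By convention the machine halts and rejects.

The machine executed 7 steps before halting.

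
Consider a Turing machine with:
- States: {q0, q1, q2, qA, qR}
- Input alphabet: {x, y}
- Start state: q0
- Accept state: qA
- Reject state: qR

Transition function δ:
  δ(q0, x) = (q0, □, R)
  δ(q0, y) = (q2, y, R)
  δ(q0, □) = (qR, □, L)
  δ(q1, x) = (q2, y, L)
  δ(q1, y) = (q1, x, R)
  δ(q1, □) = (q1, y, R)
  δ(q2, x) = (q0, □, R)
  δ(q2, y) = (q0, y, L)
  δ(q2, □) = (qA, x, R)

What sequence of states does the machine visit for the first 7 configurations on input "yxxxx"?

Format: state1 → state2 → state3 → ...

Execution trace:
Initial: [q0]yxxxx
Step 1: δ(q0, y) = (q2, y, R) → y[q2]xxxx
Step 2: δ(q2, x) = (q0, □, R) → y□[q0]xxx
Step 3: δ(q0, x) = (q0, □, R) → y□□[q0]xx
Step 4: δ(q0, x) = (q0, □, R) → y□□□[q0]x
Step 5: δ(q0, x) = (q0, □, R) → y□□□□[q0]□
Step 6: δ(q0, □) = (qR, □, L) → y□□□[qR]□□

The machine reaches the reject state qR and halts.

State sequence: q0 → q2 → q0 → q0 → q0 → q0 → qR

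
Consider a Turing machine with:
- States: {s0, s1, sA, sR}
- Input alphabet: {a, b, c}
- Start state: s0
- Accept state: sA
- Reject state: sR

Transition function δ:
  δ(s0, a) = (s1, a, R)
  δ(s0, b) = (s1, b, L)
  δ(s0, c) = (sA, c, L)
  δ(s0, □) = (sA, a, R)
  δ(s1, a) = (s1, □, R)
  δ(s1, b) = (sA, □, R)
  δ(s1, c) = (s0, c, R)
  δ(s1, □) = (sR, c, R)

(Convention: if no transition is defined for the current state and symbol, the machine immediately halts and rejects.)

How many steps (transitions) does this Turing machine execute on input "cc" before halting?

Execution trace:
Initial: [s0]cc
Step 1: δ(s0, c) = (sA, c, L) → [sA]□cc

The machine reaches the accept state sA and halts.

The machine executed 1 step before halting.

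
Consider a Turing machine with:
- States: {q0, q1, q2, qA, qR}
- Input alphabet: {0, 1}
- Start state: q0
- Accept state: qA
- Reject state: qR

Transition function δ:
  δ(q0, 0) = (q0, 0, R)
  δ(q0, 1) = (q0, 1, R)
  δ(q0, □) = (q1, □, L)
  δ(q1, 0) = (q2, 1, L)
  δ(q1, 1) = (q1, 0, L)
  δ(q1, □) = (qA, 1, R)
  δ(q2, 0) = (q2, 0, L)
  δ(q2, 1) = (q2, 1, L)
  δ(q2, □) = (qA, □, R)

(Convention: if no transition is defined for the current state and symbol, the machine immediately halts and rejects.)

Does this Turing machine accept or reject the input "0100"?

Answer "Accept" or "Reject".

Execution trace:
Initial: [q0]0100
Step 1: δ(q0, 0) = (q0, 0, R) → 0[q0]100
Step 2: δ(q0, 1) = (q0, 1, R) → 01[q0]00
Step 3: δ(q0, 0) = (q0, 0, R) → 010[q0]0
Step 4: δ(q0, 0) = (q0, 0, R) → 0100[q0]□
Step 5: δ(q0, □) = (q1, □, L) → 010[q1]0□
Step 6: δ(q1, 0) = (q2, 1, L) → 01[q2]01□
Step 7: δ(q2, 0) = (q2, 0, L) → 0[q2]101□
Step 8: δ(q2, 1) = (q2, 1, L) → [q2]0101□
Step 9: δ(q2, 0) = (q2, 0, L) → [q2]□0101□
Step 10: δ(q2, □) = (qA, □, R) → □[qA]0101□

The machine reaches the accept state qA and halts.

Answer: Accept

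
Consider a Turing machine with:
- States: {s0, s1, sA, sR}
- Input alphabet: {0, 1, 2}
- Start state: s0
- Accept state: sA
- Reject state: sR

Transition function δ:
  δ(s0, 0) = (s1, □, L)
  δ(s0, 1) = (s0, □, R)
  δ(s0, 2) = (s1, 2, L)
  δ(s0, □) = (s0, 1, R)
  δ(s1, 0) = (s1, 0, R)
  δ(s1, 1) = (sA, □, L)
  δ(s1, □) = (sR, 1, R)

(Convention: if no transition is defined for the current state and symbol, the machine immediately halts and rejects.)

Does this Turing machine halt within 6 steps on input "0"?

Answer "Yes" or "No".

Execution trace:
Initial: [s0]0
Step 1: δ(s0, 0) = (s1, □, L) → [s1]□□
Step 2: δ(s1, □) = (sR, 1, R) → 1[sR]□

The machine reaches the reject state sR and halts.
The machine halted after 2 steps (within the 6-step bound).

Answer: Yes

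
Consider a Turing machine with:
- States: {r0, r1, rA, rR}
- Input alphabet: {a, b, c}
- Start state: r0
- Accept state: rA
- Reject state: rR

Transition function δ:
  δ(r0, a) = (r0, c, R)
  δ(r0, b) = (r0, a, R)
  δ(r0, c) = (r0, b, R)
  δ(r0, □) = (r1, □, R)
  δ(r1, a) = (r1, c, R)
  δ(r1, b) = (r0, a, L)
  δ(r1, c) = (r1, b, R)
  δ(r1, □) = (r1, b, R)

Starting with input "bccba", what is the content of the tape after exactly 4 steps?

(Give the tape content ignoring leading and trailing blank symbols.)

Execution trace:
Initial: [r0]bccba
Step 1: δ(r0, b) = (r0, a, R) → a[r0]ccba
Step 2: δ(r0, c) = (r0, b, R) → ab[r0]cba
Step 3: δ(r0, c) = (r0, b, R) → abb[r0]ba
Step 4: δ(r0, b) = (r0, a, R) → abba[r0]a

After 4 steps, the tape (ignoring leading/trailing blanks) is: abbaa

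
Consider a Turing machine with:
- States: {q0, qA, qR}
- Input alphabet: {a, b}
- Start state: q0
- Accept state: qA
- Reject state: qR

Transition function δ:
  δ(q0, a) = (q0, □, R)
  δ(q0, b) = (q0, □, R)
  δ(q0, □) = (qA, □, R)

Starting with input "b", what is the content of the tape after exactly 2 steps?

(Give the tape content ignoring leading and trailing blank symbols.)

Execution trace:
Initial: [q0]b
Step 1: δ(q0, b) = (q0, □, R) → □[q0]□
Step 2: δ(q0, □) = (qA, □, R) → □□[qA]□

The machine reaches the accept state qA and halts.

After 2 steps, the tape (ignoring leading/trailing blanks) is: □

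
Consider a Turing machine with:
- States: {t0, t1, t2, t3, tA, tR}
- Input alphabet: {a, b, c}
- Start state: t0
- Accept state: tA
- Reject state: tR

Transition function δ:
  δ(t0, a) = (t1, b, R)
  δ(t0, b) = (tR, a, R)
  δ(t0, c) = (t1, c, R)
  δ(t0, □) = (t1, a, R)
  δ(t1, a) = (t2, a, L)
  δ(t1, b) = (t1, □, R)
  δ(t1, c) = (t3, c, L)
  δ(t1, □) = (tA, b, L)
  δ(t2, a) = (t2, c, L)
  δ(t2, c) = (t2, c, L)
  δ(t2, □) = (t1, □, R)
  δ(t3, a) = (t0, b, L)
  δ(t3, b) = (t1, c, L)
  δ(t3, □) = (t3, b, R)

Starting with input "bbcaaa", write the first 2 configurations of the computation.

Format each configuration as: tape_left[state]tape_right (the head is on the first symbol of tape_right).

Transitions applied:
Step 1: δ(t0, b) = (tR, a, R)

The first 2 configurations are:
[t0]bbcaaa ⊢ a[tR]bcaaa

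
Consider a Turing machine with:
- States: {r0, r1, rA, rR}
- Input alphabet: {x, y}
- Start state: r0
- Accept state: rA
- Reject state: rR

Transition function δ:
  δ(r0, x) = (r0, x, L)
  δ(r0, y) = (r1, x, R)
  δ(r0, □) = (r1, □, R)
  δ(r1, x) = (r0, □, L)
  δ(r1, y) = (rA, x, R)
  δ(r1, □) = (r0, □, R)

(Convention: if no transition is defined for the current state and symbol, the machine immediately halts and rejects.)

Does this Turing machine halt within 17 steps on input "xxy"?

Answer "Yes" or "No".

Execution trace:
Initial: [r0]xxy
Step 1: δ(r0, x) = (r0, x, L) → [r0]□xxy
Step 2: δ(r0, □) = (r1, □, R) → □[r1]xxy
Step 3: δ(r1, x) = (r0, □, L) → [r0]□□xy
Step 4: δ(r0, □) = (r1, □, R) → □[r1]□xy
Step 5: δ(r1, □) = (r0, □, R) → □□[r0]xy
Step 6: δ(r0, x) = (r0, x, L) → □[r0]□xy
Step 7: δ(r0, □) = (r1, □, R) → □□[r1]xy
Step 8: δ(r1, x) = (r0, □, L) → □[r0]□□y
Step 9: δ(r0, □) = (r1, □, R) → □□[r1]□y
Step 10: δ(r1, □) = (r0, □, R) → □□□[r0]y
Step 11: δ(r0, y) = (r1, x, R) → □□□x[r1]□
Step 12: δ(r1, □) = (r0, □, R) → □□□x□[r0]□
Step 13: δ(r0, □) = (r1, □, R) → □□□x□□[r1]□
Step 14: δ(r1, □) = (r0, □, R) → □□□x□□□[r0]□
Step 15: δ(r0, □) = (r1, □, R) → □□□x□□□□[r1]□
Step 16: δ(r1, □) = (r0, □, R) → □□□x□□□□□[r0]□
Step 17: δ(r0, □) = (r1, □, R) → □□□x□□□□□□[r1]□

The machine has not reached a halting state after 17 steps.
The machine did not halt within the 17-step bound.

Answer: No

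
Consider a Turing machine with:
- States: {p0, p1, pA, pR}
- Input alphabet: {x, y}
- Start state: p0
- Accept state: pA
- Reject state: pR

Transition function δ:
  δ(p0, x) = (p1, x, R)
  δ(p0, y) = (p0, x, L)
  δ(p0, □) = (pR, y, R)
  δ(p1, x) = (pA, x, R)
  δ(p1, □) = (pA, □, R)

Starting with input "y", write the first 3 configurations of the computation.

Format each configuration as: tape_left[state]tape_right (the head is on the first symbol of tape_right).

Transitions applied:
Step 1: δ(p0, y) = (p0, x, L)
Step 2: δ(p0, □) = (pR, y, R)

The first 3 configurations are:
[p0]y ⊢ [p0]□x ⊢ y[pR]x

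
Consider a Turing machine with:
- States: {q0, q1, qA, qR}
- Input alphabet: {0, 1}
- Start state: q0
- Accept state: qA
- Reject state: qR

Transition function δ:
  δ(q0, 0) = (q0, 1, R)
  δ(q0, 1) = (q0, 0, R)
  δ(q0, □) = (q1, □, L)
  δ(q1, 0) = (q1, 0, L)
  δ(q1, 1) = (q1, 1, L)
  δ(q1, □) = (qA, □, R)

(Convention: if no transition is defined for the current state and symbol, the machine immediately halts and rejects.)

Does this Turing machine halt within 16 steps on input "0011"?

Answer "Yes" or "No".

Execution trace:
Initial: [q0]0011
Step 1: δ(q0, 0) = (q0, 1, R) → 1[q0]011
Step 2: δ(q0, 0) = (q0, 1, R) → 11[q0]11
Step 3: δ(q0, 1) = (q0, 0, R) → 110[q0]1
Step 4: δ(q0, 1) = (q0, 0, R) → 1100[q0]□
Step 5: δ(q0, □) = (q1, □, L) → 110[q1]0□
Step 6: δ(q1, 0) = (q1, 0, L) → 11[q1]00□
Step 7: δ(q1, 0) = (q1, 0, L) → 1[q1]100□
Step 8: δ(q1, 1) = (q1, 1, L) → [q1]1100□
Step 9: δ(q1, 1) = (q1, 1, L) → [q1]□1100□
Step 10: δ(q1, □) = (qA, □, R) → □[qA]1100□

The machine reaches the accept state qA and halts.
The machine halted after 10 steps (within the 16-step bound).

Answer: Yes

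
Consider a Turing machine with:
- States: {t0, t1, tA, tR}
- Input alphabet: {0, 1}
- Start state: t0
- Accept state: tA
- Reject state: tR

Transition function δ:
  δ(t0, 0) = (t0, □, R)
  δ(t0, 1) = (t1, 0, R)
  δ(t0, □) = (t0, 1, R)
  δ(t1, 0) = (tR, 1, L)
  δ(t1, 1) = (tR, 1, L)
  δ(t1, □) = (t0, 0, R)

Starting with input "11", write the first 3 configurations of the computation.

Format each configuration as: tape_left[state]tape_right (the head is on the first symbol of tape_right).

Transitions applied:
Step 1: δ(t0, 1) = (t1, 0, R)
Step 2: δ(t1, 1) = (tR, 1, L)

The first 3 configurations are:
[t0]11 ⊢ 0[t1]1 ⊢ [tR]01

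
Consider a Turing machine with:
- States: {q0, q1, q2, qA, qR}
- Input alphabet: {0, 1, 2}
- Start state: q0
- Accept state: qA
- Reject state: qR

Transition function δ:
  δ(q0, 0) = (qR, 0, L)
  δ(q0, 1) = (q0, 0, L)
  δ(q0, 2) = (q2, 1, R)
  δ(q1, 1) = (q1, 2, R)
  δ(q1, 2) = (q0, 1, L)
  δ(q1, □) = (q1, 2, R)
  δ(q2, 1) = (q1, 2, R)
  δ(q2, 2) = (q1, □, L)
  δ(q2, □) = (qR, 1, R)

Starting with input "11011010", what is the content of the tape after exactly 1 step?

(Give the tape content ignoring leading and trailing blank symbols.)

Execution trace:
Initial: [q0]11011010
Step 1: δ(q0, 1) = (q0, 0, L) → [q0]□01011010

No transition is defined for δ(q0, □). By convention the machine halts and rejects.

After 1 step, the tape (ignoring leading/trailing blanks) is: 01011010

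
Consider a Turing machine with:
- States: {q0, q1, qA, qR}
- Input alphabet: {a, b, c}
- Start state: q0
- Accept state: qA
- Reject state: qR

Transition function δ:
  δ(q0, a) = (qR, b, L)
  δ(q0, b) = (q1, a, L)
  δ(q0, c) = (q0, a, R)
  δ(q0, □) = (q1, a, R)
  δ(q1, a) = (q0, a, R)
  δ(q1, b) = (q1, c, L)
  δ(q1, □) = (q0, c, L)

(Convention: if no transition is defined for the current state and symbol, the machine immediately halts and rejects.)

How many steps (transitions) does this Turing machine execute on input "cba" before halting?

Execution trace:
Initial: [q0]cba
Step 1: δ(q0, c) = (q0, a, R) → a[q0]ba
Step 2: δ(q0, b) = (q1, a, L) → [q1]aaa
Step 3: δ(q1, a) = (q0, a, R) → a[q0]aa
Step 4: δ(q0, a) = (qR, b, L) → [qR]aba

The machine reaches the reject state qR and halts.

The machine executed 4 steps before halting.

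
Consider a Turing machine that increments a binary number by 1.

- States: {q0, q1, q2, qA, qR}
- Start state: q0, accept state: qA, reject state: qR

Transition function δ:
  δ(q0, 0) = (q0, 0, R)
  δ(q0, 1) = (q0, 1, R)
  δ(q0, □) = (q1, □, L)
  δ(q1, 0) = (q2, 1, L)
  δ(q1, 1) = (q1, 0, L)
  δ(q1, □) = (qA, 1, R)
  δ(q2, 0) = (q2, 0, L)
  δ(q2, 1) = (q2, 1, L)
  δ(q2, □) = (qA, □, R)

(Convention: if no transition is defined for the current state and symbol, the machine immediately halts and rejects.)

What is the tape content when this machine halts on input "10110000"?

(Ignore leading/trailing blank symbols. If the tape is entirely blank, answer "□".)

Execution trace:
Initial: [q0]10110000
Step 1: δ(q0, 1) = (q0, 1, R) → 1[q0]0110000
Step 2: δ(q0, 0) = (q0, 0, R) → 10[q0]110000
Step 3: δ(q0, 1) = (q0, 1, R) → 101[q0]10000
Step 4: δ(q0, 1) = (q0, 1, R) → 1011[q0]0000
Step 5: δ(q0, 0) = (q0, 0, R) → 10110[q0]000
Step 6: δ(q0, 0) = (q0, 0, R) → 101100[q0]00
Step 7: δ(q0, 0) = (q0, 0, R) → 1011000[q0]0
Step 8: δ(q0, 0) = (q0, 0, R) → 10110000[q0]□
Step 9: δ(q0, □) = (q1, □, L) → 1011000[q1]0□
Step 10: δ(q1, 0) = (q2, 1, L) → 101100[q2]01□
Step 11: δ(q2, 0) = (q2, 0, L) → 10110[q2]001□
Step 12: δ(q2, 0) = (q2, 0, L) → 1011[q2]0001□
Step 13: δ(q2, 0) = (q2, 0, L) → 101[q2]10001□
Step 14: δ(q2, 1) = (q2, 1, L) → 10[q2]110001□
Step 15: δ(q2, 1) = (q2, 1, L) → 1[q2]0110001□
Step 16: δ(q2, 0) = (q2, 0, L) → [q2]10110001□
Step 17: δ(q2, 1) = (q2, 1, L) → [q2]□10110001□
Step 18: δ(q2, □) = (qA, □, R) → □[qA]10110001□

The machine reaches the accept state qA and halts.

Final tape (ignoring leading/trailing blanks): 10110001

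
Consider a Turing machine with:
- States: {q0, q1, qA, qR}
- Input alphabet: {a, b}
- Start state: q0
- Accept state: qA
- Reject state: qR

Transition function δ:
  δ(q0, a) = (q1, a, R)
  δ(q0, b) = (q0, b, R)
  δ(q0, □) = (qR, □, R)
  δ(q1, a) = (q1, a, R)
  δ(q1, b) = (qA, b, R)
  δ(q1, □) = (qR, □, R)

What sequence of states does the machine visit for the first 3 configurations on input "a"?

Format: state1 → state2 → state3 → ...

Execution trace:
Initial: [q0]a
Step 1: δ(q0, a) = (q1, a, R) → a[q1]□
Step 2: δ(q1, □) = (qR, □, R) → a□[qR]□

The machine reaches the reject state qR and halts.

State sequence: q0 → q1 → qR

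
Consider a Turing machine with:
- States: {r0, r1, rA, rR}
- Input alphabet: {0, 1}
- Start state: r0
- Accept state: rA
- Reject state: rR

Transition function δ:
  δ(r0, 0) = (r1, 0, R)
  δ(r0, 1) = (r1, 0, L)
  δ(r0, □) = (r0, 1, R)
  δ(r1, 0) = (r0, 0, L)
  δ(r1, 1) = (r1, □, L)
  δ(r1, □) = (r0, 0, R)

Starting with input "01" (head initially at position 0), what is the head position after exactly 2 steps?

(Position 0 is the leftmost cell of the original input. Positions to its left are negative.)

Execution trace (head position shown):
Step 0: [r0]01  (head at position 0)
Step 1: move right → 0[r1]1  (head at position 1)
Step 2: move left → [r1]0□  (head at position 0)

After 2 steps, the head is at position 0.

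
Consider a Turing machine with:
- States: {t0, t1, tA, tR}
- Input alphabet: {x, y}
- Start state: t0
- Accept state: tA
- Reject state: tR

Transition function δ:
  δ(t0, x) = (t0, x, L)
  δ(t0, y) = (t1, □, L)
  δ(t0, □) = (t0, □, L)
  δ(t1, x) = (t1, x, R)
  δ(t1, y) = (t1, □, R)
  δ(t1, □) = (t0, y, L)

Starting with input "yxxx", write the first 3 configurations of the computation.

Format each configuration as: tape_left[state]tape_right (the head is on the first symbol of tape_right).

Transitions applied:
Step 1: δ(t0, y) = (t1, □, L)
Step 2: δ(t1, □) = (t0, y, L)

The first 3 configurations are:
[t0]yxxx ⊢ [t1]□□xxx ⊢ [t0]□y□xxx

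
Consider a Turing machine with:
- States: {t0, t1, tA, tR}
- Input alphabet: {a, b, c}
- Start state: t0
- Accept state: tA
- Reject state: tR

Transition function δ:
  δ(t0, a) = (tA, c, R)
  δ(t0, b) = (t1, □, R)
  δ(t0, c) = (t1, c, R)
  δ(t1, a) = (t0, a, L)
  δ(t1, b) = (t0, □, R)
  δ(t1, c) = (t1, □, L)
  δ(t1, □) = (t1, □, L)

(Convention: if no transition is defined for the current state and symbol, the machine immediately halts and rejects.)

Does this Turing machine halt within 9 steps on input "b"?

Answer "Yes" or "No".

Execution trace:
Initial: [t0]b
Step 1: δ(t0, b) = (t1, □, R) → □[t1]□
Step 2: δ(t1, □) = (t1, □, L) → [t1]□□
Step 3: δ(t1, □) = (t1, □, L) → [t1]□□□
Step 4: δ(t1, □) = (t1, □, L) → [t1]□□□□
Step 5: δ(t1, □) = (t1, □, L) → [t1]□□□□□
Step 6: δ(t1, □) = (t1, □, L) → [t1]□□□□□□
Step 7: δ(t1, □) = (t1, □, L) → [t1]□□□□□□□
Step 8: δ(t1, □) = (t1, □, L) → [t1]□□□□□□□□
Step 9: δ(t1, □) = (t1, □, L) → [t1]□□□□□□□□□

The machine has not reached a halting state after 9 steps.
The machine did not halt within the 9-step bound.

Answer: No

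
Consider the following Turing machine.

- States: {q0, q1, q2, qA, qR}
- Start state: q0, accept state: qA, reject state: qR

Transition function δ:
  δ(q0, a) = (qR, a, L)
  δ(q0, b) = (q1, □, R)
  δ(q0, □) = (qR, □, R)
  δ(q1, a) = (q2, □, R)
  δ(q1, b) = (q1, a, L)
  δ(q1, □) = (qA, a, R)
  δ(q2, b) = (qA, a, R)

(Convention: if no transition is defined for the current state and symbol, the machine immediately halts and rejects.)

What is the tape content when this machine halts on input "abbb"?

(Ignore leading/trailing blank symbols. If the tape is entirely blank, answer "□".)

Execution trace:
Initial: [q0]abbb
Step 1: δ(q0, a) = (qR, a, L) → [qR]□abbb

The machine reaches the reject state qR and halts.

Final tape (ignoring leading/trailing blanks): abbb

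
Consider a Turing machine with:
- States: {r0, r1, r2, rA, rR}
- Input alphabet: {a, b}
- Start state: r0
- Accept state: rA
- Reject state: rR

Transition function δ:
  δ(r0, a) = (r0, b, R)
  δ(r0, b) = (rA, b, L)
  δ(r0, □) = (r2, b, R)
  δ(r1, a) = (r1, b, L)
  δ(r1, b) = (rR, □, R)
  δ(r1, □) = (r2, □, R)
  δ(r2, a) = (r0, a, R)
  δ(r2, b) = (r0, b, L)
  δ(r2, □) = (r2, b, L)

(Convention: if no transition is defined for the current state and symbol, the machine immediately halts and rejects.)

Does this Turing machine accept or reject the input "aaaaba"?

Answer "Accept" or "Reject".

Execution trace:
Initial: [r0]aaaaba
Step 1: δ(r0, a) = (r0, b, R) → b[r0]aaaba
Step 2: δ(r0, a) = (r0, b, R) → bb[r0]aaba
Step 3: δ(r0, a) = (r0, b, R) → bbb[r0]aba
Step 4: δ(r0, a) = (r0, b, R) → bbbb[r0]ba
Step 5: δ(r0, b) = (rA, b, L) → bbb[rA]bba

The machine reaches the accept state rA and halts.

Answer: Accept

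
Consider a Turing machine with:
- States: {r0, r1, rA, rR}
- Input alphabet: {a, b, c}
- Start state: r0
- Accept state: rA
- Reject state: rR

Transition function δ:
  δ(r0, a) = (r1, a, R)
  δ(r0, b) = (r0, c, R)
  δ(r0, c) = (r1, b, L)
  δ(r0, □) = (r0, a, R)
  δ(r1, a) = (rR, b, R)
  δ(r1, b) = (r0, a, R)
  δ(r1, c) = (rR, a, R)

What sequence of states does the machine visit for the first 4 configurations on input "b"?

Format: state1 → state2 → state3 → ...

Execution trace:
Initial: [r0]b
Step 1: δ(r0, b) = (r0, c, R) → c[r0]□
Step 2: δ(r0, □) = (r0, a, R) → ca[r0]□
Step 3: δ(r0, □) = (r0, a, R) → caa[r0]□

State sequence: r0 → r0 → r0 → r0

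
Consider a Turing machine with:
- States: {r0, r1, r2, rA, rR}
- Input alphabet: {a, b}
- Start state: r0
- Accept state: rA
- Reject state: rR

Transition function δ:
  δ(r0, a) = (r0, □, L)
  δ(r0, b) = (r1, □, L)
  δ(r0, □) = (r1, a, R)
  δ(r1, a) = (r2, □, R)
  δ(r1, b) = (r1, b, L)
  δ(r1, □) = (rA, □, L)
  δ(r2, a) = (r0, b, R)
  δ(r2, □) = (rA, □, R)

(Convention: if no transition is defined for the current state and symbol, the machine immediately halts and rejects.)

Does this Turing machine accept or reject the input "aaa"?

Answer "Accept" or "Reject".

Execution trace:
Initial: [r0]aaa
Step 1: δ(r0, a) = (r0, □, L) → [r0]□□aa
Step 2: δ(r0, □) = (r1, a, R) → a[r1]□aa
Step 3: δ(r1, □) = (rA, □, L) → [rA]a□aa

The machine reaches the accept state rA and halts.

Answer: Accept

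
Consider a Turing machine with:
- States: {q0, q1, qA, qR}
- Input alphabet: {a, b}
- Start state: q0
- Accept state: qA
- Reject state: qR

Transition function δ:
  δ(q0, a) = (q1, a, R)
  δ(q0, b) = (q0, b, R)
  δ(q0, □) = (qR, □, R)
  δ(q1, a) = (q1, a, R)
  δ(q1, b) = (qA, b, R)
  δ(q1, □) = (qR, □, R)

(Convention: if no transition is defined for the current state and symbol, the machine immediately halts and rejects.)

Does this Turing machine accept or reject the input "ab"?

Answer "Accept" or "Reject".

Execution trace:
Initial: [q0]ab
Step 1: δ(q0, a) = (q1, a, R) → a[q1]b
Step 2: δ(q1, b) = (qA, b, R) → ab[qA]□

The machine reaches the accept state qA and halts.

Answer: Accept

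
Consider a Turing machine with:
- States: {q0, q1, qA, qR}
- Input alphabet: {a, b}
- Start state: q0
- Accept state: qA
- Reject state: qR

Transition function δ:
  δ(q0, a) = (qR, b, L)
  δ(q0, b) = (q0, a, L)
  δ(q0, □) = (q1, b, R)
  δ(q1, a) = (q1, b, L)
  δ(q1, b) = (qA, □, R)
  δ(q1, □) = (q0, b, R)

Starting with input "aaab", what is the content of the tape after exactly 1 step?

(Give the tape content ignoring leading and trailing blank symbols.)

Execution trace:
Initial: [q0]aaab
Step 1: δ(q0, a) = (qR, b, L) → [qR]□baab

The machine reaches the reject state qR and halts.

After 1 step, the tape (ignoring leading/trailing blanks) is: baab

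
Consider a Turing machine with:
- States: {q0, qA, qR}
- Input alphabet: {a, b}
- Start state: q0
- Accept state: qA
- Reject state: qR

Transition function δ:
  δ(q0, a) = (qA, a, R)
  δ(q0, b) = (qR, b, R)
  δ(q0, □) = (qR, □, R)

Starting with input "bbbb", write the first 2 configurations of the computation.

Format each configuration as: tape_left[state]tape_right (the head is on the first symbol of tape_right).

Transitions applied:
Step 1: δ(q0, b) = (qR, b, R)

The first 2 configurations are:
[q0]bbbb ⊢ b[qR]bbb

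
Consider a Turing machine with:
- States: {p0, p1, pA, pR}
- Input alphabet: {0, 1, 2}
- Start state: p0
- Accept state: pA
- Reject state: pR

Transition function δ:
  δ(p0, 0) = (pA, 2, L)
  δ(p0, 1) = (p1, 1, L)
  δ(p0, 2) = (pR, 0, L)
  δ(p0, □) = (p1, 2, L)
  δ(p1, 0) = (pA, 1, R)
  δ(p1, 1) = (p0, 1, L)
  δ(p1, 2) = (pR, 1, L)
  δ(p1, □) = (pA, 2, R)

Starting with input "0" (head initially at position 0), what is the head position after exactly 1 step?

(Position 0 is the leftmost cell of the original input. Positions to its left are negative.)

Execution trace (head position shown):
Step 0: [p0]0  (head at position 0)
Step 1: move left → [pA]□2  (head at position -1)

After 1 step, the head is at position -1.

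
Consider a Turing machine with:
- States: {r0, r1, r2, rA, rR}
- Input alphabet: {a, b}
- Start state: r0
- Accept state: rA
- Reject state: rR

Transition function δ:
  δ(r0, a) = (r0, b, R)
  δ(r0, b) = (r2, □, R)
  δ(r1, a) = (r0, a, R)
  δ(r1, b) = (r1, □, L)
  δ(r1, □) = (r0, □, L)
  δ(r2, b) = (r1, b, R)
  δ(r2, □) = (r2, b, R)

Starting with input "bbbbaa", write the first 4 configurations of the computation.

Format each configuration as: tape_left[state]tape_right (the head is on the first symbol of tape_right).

Transitions applied:
Step 1: δ(r0, b) = (r2, □, R)
Step 2: δ(r2, b) = (r1, b, R)
Step 3: δ(r1, b) = (r1, □, L)

The first 4 configurations are:
[r0]bbbbaa ⊢ □[r2]bbbaa ⊢ □b[r1]bbaa ⊢ □[r1]b□baa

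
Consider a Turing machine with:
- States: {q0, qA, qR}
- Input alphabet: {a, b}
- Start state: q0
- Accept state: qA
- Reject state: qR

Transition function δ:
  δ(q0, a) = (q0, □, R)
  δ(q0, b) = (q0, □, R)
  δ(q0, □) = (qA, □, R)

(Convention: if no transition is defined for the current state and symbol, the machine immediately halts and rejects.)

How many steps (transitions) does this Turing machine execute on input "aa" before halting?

Execution trace:
Initial: [q0]aa
Step 1: δ(q0, a) = (q0, □, R) → □[q0]a
Step 2: δ(q0, a) = (q0, □, R) → □□[q0]□
Step 3: δ(q0, □) = (qA, □, R) → □□□[qA]□

The machine reaches the accept state qA and halts.

The machine executed 3 steps before halting.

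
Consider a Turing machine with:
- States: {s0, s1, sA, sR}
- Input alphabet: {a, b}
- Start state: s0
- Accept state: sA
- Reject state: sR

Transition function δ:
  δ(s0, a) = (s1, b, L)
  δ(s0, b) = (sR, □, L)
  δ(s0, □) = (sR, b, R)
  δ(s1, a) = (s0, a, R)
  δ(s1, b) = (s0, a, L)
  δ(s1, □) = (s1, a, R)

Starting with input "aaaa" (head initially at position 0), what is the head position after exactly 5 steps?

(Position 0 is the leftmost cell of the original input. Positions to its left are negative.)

Execution trace (head position shown):
Step 0: [s0]aaaa  (head at position 0)
Step 1: move left → [s1]□baaa  (head at position -1)
Step 2: move right → a[s1]baaa  (head at position 0)
Step 3: move left → [s0]aaaaa  (head at position -1)
Step 4: move left → [s1]□baaaa  (head at position -2)
Step 5: move right → a[s1]baaaa  (head at position -1)

After 5 steps, the head is at position -1.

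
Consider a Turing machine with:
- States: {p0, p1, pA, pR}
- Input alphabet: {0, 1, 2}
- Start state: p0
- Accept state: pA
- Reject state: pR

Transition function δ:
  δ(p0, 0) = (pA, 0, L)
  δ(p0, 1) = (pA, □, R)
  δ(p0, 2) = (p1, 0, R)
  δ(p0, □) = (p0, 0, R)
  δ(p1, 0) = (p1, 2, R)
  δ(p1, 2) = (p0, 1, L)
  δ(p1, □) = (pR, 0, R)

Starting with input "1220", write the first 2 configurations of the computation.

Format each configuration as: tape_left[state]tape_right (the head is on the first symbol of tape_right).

Transitions applied:
Step 1: δ(p0, 1) = (pA, □, R)

The first 2 configurations are:
[p0]1220 ⊢ □[pA]220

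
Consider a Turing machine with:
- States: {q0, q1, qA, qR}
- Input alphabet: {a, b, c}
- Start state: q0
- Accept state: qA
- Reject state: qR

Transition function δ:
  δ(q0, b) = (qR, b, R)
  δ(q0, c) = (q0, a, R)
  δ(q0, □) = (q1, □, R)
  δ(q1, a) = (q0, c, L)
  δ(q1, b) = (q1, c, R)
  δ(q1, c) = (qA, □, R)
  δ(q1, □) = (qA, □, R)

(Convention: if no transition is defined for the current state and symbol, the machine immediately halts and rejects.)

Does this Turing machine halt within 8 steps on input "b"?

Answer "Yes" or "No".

Execution trace:
Initial: [q0]b
Step 1: δ(q0, b) = (qR, b, R) → b[qR]□

The machine reaches the reject state qR and halts.
The machine halted after 1 step (within the 8-step bound).

Answer: Yes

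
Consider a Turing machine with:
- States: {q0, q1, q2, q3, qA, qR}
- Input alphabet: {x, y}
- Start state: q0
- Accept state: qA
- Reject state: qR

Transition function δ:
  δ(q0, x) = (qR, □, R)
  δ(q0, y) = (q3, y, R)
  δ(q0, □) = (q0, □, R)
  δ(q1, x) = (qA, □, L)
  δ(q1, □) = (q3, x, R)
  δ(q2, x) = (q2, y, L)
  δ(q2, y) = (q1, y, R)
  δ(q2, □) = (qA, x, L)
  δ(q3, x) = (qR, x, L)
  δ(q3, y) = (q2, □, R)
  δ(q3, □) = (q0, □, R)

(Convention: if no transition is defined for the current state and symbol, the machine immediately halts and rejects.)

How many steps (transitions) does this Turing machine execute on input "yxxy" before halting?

Execution trace:
Initial: [q0]yxxy
Step 1: δ(q0, y) = (q3, y, R) → y[q3]xxy
Step 2: δ(q3, x) = (qR, x, L) → [qR]yxxy

The machine reaches the reject state qR and halts.

The machine executed 2 steps before halting.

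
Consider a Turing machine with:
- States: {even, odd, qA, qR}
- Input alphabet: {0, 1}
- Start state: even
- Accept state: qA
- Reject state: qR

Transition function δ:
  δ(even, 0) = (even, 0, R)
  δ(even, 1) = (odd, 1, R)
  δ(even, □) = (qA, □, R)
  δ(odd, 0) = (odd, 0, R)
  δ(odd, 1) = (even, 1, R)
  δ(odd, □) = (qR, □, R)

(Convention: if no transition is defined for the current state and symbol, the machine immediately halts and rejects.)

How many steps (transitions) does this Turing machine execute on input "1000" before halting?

Execution trace:
Initial: [even]1000
Step 1: δ(even, 1) = (odd, 1, R) → 1[odd]000
Step 2: δ(odd, 0) = (odd, 0, R) → 10[odd]00
Step 3: δ(odd, 0) = (odd, 0, R) → 100[odd]0
Step 4: δ(odd, 0) = (odd, 0, R) → 1000[odd]□
Step 5: δ(odd, □) = (qR, □, R) → 1000□[qR]□

The machine reaches the reject state qR and halts.

The machine executed 5 steps before halting.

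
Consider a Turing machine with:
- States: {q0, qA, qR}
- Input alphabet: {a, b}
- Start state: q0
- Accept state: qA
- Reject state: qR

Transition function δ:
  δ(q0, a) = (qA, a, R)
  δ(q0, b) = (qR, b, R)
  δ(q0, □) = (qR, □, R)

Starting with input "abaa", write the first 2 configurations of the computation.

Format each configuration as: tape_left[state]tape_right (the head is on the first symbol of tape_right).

Transitions applied:
Step 1: δ(q0, a) = (qA, a, R)

The first 2 configurations are:
[q0]abaa ⊢ a[qA]baa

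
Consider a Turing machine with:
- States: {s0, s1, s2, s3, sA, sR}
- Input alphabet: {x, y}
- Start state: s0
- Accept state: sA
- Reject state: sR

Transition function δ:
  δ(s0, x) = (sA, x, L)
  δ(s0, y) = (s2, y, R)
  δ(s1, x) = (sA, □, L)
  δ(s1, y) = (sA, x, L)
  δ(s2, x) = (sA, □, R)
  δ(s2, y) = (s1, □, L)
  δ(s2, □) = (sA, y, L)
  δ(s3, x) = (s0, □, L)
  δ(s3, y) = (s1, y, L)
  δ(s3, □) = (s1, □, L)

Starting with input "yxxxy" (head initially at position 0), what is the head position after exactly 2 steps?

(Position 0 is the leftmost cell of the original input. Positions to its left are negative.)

Execution trace (head position shown):
Step 0: [s0]yxxxy  (head at position 0)
Step 1: move right → y[s2]xxxy  (head at position 1)
Step 2: move right → y□[sA]xxy  (head at position 2)

After 2 steps, the head is at position 2.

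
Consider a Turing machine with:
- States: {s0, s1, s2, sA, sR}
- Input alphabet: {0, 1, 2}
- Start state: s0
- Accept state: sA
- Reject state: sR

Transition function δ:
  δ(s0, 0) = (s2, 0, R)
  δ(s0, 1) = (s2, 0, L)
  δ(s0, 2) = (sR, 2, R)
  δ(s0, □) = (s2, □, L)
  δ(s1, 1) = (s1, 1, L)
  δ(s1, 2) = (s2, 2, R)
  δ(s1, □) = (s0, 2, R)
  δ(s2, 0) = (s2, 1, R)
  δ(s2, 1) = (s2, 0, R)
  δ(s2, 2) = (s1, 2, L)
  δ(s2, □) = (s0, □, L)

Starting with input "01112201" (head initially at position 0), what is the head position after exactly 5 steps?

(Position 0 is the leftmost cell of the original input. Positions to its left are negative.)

Execution trace (head position shown):
Step 0: [s0]01112201  (head at position 0)
Step 1: move right → 0[s2]1112201  (head at position 1)
Step 2: move right → 00[s2]112201  (head at position 2)
Step 3: move right → 000[s2]12201  (head at position 3)
Step 4: move right → 0000[s2]2201  (head at position 4)
Step 5: move left → 000[s1]02201  (head at position 3)

After 5 steps, the head is at position 3.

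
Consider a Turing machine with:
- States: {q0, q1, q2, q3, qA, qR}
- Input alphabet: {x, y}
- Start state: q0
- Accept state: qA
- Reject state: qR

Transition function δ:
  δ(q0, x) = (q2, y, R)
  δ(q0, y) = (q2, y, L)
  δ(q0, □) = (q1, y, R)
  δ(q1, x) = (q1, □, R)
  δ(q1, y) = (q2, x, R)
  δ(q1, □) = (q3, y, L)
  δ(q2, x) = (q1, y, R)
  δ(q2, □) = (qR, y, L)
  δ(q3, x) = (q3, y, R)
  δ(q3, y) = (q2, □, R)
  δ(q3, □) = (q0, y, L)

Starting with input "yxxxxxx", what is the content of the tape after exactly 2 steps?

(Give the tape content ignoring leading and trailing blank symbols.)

Execution trace:
Initial: [q0]yxxxxxx
Step 1: δ(q0, y) = (q2, y, L) → [q2]□yxxxxxx
Step 2: δ(q2, □) = (qR, y, L) → [qR]□yyxxxxxx

The machine reaches the reject state qR and halts.

After 2 steps, the tape (ignoring leading/trailing blanks) is: yyxxxxxx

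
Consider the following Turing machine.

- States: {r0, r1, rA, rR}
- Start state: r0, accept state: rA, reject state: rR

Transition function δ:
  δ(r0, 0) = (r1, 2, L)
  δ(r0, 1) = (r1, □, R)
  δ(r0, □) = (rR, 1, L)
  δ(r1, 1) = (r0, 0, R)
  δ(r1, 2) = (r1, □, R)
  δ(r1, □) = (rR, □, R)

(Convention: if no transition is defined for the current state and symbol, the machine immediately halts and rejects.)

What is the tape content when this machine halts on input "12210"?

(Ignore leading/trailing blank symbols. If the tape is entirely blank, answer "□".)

Execution trace:
Initial: [r0]12210
Step 1: δ(r0, 1) = (r1, □, R) → □[r1]2210
Step 2: δ(r1, 2) = (r1, □, R) → □□[r1]210
Step 3: δ(r1, 2) = (r1, □, R) → □□□[r1]10
Step 4: δ(r1, 1) = (r0, 0, R) → □□□0[r0]0
Step 5: δ(r0, 0) = (r1, 2, L) → □□□[r1]02

No transition is defined for δ(r1, 0). By convention the machine halts and rejects.

Final tape (ignoring leading/trailing blanks): 02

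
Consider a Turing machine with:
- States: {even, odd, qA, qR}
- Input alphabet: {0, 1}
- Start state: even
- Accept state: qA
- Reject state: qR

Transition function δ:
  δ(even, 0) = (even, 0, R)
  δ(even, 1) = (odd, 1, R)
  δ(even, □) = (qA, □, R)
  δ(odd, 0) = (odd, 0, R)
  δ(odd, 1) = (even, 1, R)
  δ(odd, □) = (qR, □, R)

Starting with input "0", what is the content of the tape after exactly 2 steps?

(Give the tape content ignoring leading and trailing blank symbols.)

Execution trace:
Initial: [even]0
Step 1: δ(even, 0) = (even, 0, R) → 0[even]□
Step 2: δ(even, □) = (qA, □, R) → 0□[qA]□

The machine reaches the accept state qA and halts.

After 2 steps, the tape (ignoring leading/trailing blanks) is: 0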